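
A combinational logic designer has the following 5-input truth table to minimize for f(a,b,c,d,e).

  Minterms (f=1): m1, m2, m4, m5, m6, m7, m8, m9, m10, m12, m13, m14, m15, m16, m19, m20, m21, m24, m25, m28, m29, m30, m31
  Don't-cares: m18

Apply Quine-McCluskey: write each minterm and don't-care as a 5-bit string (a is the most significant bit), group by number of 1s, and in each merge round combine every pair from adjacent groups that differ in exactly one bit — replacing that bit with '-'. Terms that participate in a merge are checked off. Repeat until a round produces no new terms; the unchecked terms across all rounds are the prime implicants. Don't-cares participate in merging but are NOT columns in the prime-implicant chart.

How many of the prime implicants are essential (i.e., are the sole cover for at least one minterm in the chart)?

6

size-2^0 implicants → 00001(✓)  00010(✓)  00100(✓)  00101(✓)  00110(✓)  00111(✓)  01000(✓)  01001(✓)  01010(✓)  01100(✓)  01101(✓)  01110(✓)  01111(✓)  10000(✓)  10010(✓)  10011(✓)  10100(✓)  10101(✓)  11000(✓)  11001(✓)  11100(✓)  11101(✓)  11110(✓)  11111(✓)
size-2^1 implicants → -0010  -0100(✓)  -0101(✓)  -1000(✓)  -1001(✓)  -1100(✓)  -1101(✓)  -1110(✓)  -1111(✓)  0-001(✓)  0-010(✓)  0-100(✓)  0-101(✓)  0-110(✓)  0-111(✓)  00-01(✓)  00-10(✓)  001-0(✓)  001-1(✓)  0010-(✓)  0011-(✓)  01-00(✓)  01-01(✓)  01-10(✓)  010-0(✓)  0100-(✓)  011-0(✓)  011-1(✓)  0110-(✓)  0111-(✓)  1-000(✓)  1-100(✓)  1-101(✓)  10-00(✓)  100-0  1001-  1010-(✓)  11-00(✓)  11-01(✓)  1100-(✓)  111-0(✓)  111-1(✓)  1110-(✓)  1111-(✓)
size-2^2 implicants → --100(✓)  --101(✓)  -010-(✓)  -1-00(✓)  -1-01(✓)  -100-(✓)  -11-0(✓)  -11-1(✓)  -110-(✓)  -111-(✓)  0--01  0--10  0-1-0(✓)  0-1-1(✓)  0-10-(✓)  0-11-(✓)  001--(✓)  01--0  01-0-(✓)  011--(✓)  1--00  1-10-(✓)  11-0-(✓)  111--(✓)
size-2^3 implicants → --10-  -1-0-  -11--  0-1--
Unchecked terms (primes): --10-, -0010, -1-0-, -11--, 0--01, 0--10, 0-1--, 01--0, 1--00, 100-0, 1001-
Minterm coverage:
  m1 ⊆ 0--01 [E]
  m2 ⊆ -0010,0--10
  m4 ⊆ --10-,0-1--
  m5 ⊆ --10-,0--01,0-1--
  m6 ⊆ 0--10,0-1--
  m7 ⊆ 0-1-- [E]
  m8 ⊆ -1-0-,01--0
  m9 ⊆ -1-0-,0--01
  m10 ⊆ 0--10,01--0
  m12 ⊆ --10-,-1-0-,-11--,0-1--,01--0
  m13 ⊆ --10-,-1-0-,-11--,0--01,0-1--
  m14 ⊆ -11--,0--10,0-1--,01--0
  m15 ⊆ -11--,0-1--
  m16 ⊆ 1--00,100-0
  m19 ⊆ 1001- [E]
  m20 ⊆ --10-,1--00
  m21 ⊆ --10- [E]
  m24 ⊆ -1-0-,1--00
  m25 ⊆ -1-0- [E]
  m28 ⊆ --10-,-1-0-,-11--,1--00
  m29 ⊆ --10-,-1-0-,-11--
  m30 ⊆ -11-- [E]
  m31 ⊆ -11-- [E]
E = {--10-, -1-0-, -11--, 0--01, 0-1--, 1001-}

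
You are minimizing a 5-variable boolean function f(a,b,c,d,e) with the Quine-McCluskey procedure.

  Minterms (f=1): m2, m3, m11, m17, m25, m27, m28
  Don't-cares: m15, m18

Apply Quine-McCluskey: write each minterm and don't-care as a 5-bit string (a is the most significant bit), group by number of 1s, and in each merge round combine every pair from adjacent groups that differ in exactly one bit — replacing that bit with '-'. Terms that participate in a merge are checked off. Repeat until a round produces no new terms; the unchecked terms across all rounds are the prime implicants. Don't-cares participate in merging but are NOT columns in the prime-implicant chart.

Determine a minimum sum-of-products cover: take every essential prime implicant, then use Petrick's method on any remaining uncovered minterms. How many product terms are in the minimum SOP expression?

size-2^0 implicants → 00010(✓)  00011(✓)  01011(✓)  01111(✓)  10001(✓)  10010(✓)  11001(✓)  11011(✓)  11100
size-2^1 implicants → -0010  -1011  0-011  0001-  01-11  1-001  110-1
Unchecked terms (primes): -0010, -1011, 0-011, 0001-, 01-11, 1-001, 110-1, 11100
Minterm coverage:
  m2 ⊆ -0010,0001-
  m3 ⊆ 0-011,0001-
  m11 ⊆ -1011,0-011,01-11
  m17 ⊆ 1-001 [E]
  m25 ⊆ 1-001,110-1
  m27 ⊆ -1011,110-1
  m28 ⊆ 11100 [E]
E = {1-001, 11100}
Petrick residual → -1011, 0001-
Cover = bc'de + a'b'c'd + ac'd'e + abcd'e'  |cover|=4

4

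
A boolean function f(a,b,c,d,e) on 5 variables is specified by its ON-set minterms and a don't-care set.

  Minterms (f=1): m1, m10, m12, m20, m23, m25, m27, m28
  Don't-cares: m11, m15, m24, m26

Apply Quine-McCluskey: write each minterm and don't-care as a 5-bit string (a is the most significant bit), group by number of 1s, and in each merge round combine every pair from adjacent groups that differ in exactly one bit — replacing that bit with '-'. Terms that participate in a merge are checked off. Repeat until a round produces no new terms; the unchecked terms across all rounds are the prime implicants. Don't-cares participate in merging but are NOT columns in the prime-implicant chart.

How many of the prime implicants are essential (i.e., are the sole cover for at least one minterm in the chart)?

6

size-2^0 implicants → 00001  01010(✓)  01011(✓)  01100(✓)  01111(✓)  10100(✓)  10111  11000(✓)  11001(✓)  11010(✓)  11011(✓)  11100(✓)
size-2^1 implicants → -1010(✓)  -1011(✓)  -1100  01-11  0101-(✓)  1-100  11-00  110-0(✓)  110-1(✓)  1100-(✓)  1101-(✓)
size-2^2 implicants → -101-  110--
Unchecked terms (primes): -101-, -1100, 00001, 01-11, 1-100, 10111, 11-00, 110--
Minterm coverage:
  m1 ⊆ 00001 [E]
  m10 ⊆ -101- [E]
  m12 ⊆ -1100 [E]
  m20 ⊆ 1-100 [E]
  m23 ⊆ 10111 [E]
  m25 ⊆ 110-- [E]
  m27 ⊆ -101-,110--
  m28 ⊆ -1100,1-100,11-00
E = {-101-, -1100, 00001, 1-100, 10111, 110--}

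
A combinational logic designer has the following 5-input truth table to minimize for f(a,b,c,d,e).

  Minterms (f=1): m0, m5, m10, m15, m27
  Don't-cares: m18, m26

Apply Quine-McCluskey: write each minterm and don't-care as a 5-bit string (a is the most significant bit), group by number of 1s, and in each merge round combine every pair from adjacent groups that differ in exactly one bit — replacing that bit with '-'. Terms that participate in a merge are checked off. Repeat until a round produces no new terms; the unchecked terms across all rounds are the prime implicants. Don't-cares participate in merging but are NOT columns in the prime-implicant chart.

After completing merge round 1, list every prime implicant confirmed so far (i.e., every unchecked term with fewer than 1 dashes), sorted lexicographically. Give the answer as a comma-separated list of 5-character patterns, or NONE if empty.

00000, 00101, 01111

size-2^0 implicants → 00000  00101  01010(✓)  01111  10010(✓)  11010(✓)  11011(✓)
size-2^1 implicants → -1010  1-010  1101-
Unchecked terms (primes): -1010, 00000, 00101, 01111, 1-010, 1101-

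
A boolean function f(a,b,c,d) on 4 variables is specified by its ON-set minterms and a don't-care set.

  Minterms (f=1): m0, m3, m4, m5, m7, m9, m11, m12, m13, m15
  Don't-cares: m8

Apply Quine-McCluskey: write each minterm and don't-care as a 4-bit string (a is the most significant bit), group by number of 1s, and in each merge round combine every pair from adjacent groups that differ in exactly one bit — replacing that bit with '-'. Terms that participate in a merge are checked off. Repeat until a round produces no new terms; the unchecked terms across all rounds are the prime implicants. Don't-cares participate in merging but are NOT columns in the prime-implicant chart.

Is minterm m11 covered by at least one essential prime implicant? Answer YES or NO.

Round 0: 0000✓ 0011✓ 0100✓ 0101✓ 0111✓ 1000✓ 1001✓ 1011✓ 1100✓ 1101✓ 1111✓
Round 1: -000✓ -011✓ -100✓ -101✓ -111✓ 0-00✓ 0-11✓ 01-1✓ 010-✓ 1-00✓ 1-01✓ 1-11✓ 10-1✓ 100-✓ 11-1✓ 110-✓
Round 2: --00 --11 -1-1 -10- 1--1 1-0-
PIs = {--00, --11, -1-1, -10-, 1--1, 1-0-}
Coverage chart:
  m0: --00 ←essential
  m3: --11 ←essential
  m4: --00,-10-
  m5: -1-1,-10-
  m7: --11,-1-1
  m9: 1--1,1-0-
  m11: --11,1--1
  m12: --00,-10-,1-0-
  m13: -1-1,-10-,1--1,1-0-
  m15: --11,-1-1,1--1
Essential: --00, --11

YES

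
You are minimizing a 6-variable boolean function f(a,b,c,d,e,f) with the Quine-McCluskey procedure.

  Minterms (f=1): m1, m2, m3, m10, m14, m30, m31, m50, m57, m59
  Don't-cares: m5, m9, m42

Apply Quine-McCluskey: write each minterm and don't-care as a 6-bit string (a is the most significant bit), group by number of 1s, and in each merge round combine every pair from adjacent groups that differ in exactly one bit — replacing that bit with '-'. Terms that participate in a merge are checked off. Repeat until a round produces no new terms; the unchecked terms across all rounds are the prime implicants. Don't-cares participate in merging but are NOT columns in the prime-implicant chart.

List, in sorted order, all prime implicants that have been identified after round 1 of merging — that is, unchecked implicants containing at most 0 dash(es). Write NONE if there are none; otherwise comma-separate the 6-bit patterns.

Round 0: 000001✓ 000010✓ 000011✓ 000101✓ 001001✓ 001010✓ 001110✓ 011110✓ 011111✓ 101010✓ 110010 111001✓ 111011✓
Round 1: -01010 0-1110 00-001 00-010 000-01 0000-1 00001- 001-10 01111- 1110-1
PIs = {-01010, 0-1110, 00-001, 00-010, 000-01, 0000-1, 00001-, 001-10, 01111-, 110010, 1110-1}

110010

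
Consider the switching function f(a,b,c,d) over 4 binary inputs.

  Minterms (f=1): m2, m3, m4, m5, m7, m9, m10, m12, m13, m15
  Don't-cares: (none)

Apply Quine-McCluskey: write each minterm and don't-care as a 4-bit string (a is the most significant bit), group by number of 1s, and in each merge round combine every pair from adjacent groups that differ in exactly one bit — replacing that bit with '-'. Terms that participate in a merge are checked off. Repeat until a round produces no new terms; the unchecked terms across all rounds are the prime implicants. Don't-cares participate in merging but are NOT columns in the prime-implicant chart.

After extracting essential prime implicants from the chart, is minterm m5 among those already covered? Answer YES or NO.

[col 0] 0010*, 0011*, 0100*, 0101*, 0111*, 1001*, 1010*, 1100*, 1101*, 1111*
[col 1] -010, -100*, -101*, -111*, 0-11, 001-, 01-1*, 010-*, 1-01, 11-1*, 110-*
[col 2] -1-1, -10-
Prime implicants: -010, -1-1, -10-, 0-11, 001-, 1-01
PI chart (minterm → PIs covering it):
  2 | -010,001-
  3 | 0-11,001-
  4 | -10-  (sole → essential)
  5 | -1-1,-10-
  7 | -1-1,0-11
  9 | 1-01  (sole → essential)
  10 | -010  (sole → essential)
  12 | -10-  (sole → essential)
  13 | -1-1,-10-,1-01
  15 | -1-1  (sole → essential)
Essential prime implicants: -010, -1-1, -10-, 1-01

YES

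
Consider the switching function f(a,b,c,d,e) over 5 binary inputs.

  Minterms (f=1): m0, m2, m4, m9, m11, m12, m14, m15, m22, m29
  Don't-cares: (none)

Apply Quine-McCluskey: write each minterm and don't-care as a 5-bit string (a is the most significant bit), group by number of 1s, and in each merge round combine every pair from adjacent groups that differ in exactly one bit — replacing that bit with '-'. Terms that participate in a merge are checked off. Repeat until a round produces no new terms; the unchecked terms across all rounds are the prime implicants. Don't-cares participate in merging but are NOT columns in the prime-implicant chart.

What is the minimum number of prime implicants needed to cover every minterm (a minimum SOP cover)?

6

[col 0] 00000*, 00010*, 00100*, 01001*, 01011*, 01100*, 01110*, 01111*, 10110, 11101
[col 1] 0-100, 00-00, 000-0, 01-11, 010-1, 011-0, 0111-
Prime implicants: 0-100, 00-00, 000-0, 01-11, 010-1, 011-0, 0111-, 10110, 11101
PI chart (minterm → PIs covering it):
  0 | 00-00,000-0
  2 | 000-0  (sole → essential)
  4 | 0-100,00-00
  9 | 010-1  (sole → essential)
  11 | 01-11,010-1
  12 | 0-100,011-0
  14 | 011-0,0111-
  15 | 01-11,0111-
  22 | 10110  (sole → essential)
  29 | 11101  (sole → essential)
Essential prime implicants: 000-0, 010-1, 10110, 11101
Petrick residual → 0-100, 0111-
Minimum SOP uses 6 PIs: a'cd'e' + a'b'c'e' + a'bc'e + a'bcd + ab'cde' + abcd'e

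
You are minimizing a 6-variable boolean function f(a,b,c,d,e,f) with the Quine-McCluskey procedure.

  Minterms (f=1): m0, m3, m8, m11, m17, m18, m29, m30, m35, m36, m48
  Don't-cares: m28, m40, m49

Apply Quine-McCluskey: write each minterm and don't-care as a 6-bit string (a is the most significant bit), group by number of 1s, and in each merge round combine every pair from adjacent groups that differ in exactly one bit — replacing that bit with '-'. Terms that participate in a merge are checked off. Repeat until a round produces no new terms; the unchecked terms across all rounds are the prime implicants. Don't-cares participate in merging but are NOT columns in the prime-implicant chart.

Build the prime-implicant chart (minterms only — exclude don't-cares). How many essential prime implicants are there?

Round 0: 000000✓ 000011✓ 001000✓ 001011✓ 010001✓ 010010 011100✓ 011101✓ 011110✓ 100011✓ 100100 101000✓ 110000✓ 110001✓
Round 1: -00011 -01000 -10001 00-000 00-011 0111-0 01110- 11000-
PIs = {-00011, -01000, -10001, 00-000, 00-011, 010010, 0111-0, 01110-, 100100, 11000-}
Coverage chart:
  m0: 00-000 ←essential
  m3: -00011,00-011
  m8: -01000,00-000
  m11: 00-011 ←essential
  m17: -10001 ←essential
  m18: 010010 ←essential
  m29: 01110- ←essential
  m30: 0111-0 ←essential
  m35: -00011 ←essential
  m36: 100100 ←essential
  m48: 11000- ←essential
Essential: -00011, -10001, 00-000, 00-011, 010010, 0111-0, 01110-, 100100, 11000-

9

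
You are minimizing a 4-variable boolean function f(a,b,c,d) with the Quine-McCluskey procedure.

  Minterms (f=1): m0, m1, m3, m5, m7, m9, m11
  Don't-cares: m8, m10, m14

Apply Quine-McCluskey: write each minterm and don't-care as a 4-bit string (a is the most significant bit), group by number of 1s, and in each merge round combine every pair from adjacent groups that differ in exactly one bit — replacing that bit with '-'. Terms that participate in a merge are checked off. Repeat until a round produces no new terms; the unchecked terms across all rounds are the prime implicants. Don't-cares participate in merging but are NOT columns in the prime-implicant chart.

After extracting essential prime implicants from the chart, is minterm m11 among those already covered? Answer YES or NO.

[col 0] 0000*, 0001*, 0011*, 0101*, 0111*, 1000*, 1001*, 1010*, 1011*, 1110*
[col 1] -000*, -001*, -011*, 0-01*, 0-11*, 00-1*, 000-*, 01-1*, 1-10, 10-0*, 10-1*, 100-*, 101-*
[col 2] -0-1, -00-, 0--1, 10--
Prime implicants: -0-1, -00-, 0--1, 1-10, 10--
PI chart (minterm → PIs covering it):
  0 | -00-  (sole → essential)
  1 | -0-1,-00-,0--1
  3 | -0-1,0--1
  5 | 0--1  (sole → essential)
  7 | 0--1  (sole → essential)
  9 | -0-1,-00-,10--
  11 | -0-1,10--
Essential prime implicants: -00-, 0--1

NO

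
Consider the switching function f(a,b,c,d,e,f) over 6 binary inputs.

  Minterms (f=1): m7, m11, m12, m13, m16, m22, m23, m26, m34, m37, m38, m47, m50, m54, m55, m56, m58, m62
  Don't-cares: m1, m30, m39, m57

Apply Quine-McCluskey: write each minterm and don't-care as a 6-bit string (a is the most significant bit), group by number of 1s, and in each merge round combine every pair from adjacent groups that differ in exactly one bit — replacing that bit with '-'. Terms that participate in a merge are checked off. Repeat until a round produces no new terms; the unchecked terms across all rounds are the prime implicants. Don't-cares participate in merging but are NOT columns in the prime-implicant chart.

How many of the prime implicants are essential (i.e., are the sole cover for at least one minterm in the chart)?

Round 0: 000001 000111✓ 001011 001100✓ 001101✓ 010000 010110✓ 010111✓ 011010✓ 011110✓ 100010✓ 100101✓ 100110✓ 100111✓ 101111✓ 110010✓ 110110✓ 110111✓ 111000✓ 111001✓ 111010✓ 111110✓
Round 1: -00111✓ -10110✓ -10111✓ -11010✓ -11110✓ 0-0111✓ 00110- 01-110✓ 01011-✓ 011-10✓ 1-0010✓ 1-0110✓ 1-0111✓ 10-111 100-10✓ 1001-1 10011-✓ 11-010✓ 11-110✓ 110-10✓ 11011-✓ 111-10✓ 1110-0 11100-
Round 2: --0111 -1-110 -1011- -11-10 1-0-10 1-011- 11--10
PIs = {--0111, -1-110, -1011-, -11-10, 000001, 001011, 00110-, 010000, 1-0-10, 1-011-, 10-111, 1001-1, 11--10, 1110-0, 11100-}
Coverage chart:
  m7: --0111 ←essential
  m11: 001011 ←essential
  m12: 00110- ←essential
  m13: 00110- ←essential
  m16: 010000 ←essential
  m22: -1-110,-1011-
  m23: --0111,-1011-
  m26: -11-10 ←essential
  m34: 1-0-10 ←essential
  m37: 1001-1 ←essential
  m38: 1-0-10,1-011-
  m47: 10-111 ←essential
  m50: 1-0-10,11--10
  m54: -1-110,-1011-,1-0-10,1-011-,11--10
  m55: --0111,-1011-,1-011-
  m56: 1110-0,11100-
  m58: -11-10,11--10,1110-0
  m62: -1-110,-11-10,11--10
Essential: --0111, -11-10, 001011, 00110-, 010000, 1-0-10, 10-111, 1001-1

8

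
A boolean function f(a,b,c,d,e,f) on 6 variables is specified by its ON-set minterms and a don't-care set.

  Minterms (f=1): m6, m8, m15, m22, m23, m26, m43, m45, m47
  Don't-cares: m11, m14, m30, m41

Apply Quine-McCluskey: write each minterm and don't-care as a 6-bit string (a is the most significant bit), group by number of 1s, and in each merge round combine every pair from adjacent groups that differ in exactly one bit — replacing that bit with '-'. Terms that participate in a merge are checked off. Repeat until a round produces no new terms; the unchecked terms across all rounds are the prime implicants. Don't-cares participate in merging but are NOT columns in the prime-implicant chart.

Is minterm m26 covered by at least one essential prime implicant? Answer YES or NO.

YES

[col 0] 000110*, 001000, 001011*, 001110*, 001111*, 010110*, 010111*, 011010*, 011110*, 101001*, 101011*, 101101*, 101111*
[col 1] -01011*, -01111*, 0-0110*, 0-1110*, 00-110*, 001-11*, 00111-, 01-110*, 01011-, 011-10, 101-01*, 101-11*, 1010-1*, 1011-1*
[col 2] -01-11, 0--110, 101--1
Prime implicants: -01-11, 0--110, 001000, 00111-, 01011-, 011-10, 101--1
PI chart (minterm → PIs covering it):
  6 | 0--110  (sole → essential)
  8 | 001000  (sole → essential)
  15 | -01-11,00111-
  22 | 0--110,01011-
  23 | 01011-  (sole → essential)
  26 | 011-10  (sole → essential)
  43 | -01-11,101--1
  45 | 101--1  (sole → essential)
  47 | -01-11,101--1
Essential prime implicants: 0--110, 001000, 01011-, 011-10, 101--1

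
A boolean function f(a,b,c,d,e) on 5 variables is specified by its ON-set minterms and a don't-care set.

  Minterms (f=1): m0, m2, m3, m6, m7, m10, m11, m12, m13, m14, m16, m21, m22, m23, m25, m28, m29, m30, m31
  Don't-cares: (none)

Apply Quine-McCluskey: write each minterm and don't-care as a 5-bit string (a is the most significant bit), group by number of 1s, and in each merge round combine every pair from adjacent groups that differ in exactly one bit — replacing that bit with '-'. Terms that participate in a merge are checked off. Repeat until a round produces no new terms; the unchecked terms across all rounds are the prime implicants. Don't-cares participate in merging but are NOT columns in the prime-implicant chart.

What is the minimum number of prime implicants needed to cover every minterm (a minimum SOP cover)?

7

[col 0] 00000*, 00010*, 00011*, 00110*, 00111*, 01010*, 01011*, 01100*, 01101*, 01110*, 10000*, 10101*, 10110*, 10111*, 11001*, 11100*, 11101*, 11110*, 11111*
[col 1] -0000, -0110*, -0111*, -1100*, -1101*, -1110*, 0-010*, 0-011*, 0-110*, 00-10*, 00-11*, 000-0, 0001-*, 0011-*, 01-10*, 0101-*, 011-0*, 0110-*, 1-101*, 1-110*, 1-111*, 101-1*, 1011-*, 11-01, 111-0*, 111-1*, 1110-*, 1111-*
[col 2] --110, -011-, -11-0, -110-, 0--10, 0-01-, 00-1-, 1-1-1, 1-11-, 111--
Prime implicants: --110, -0000, -011-, -11-0, -110-, 0--10, 0-01-, 00-1-, 000-0, 1-1-1, 1-11-, 11-01, 111--
PI chart (minterm → PIs covering it):
  0 | -0000,000-0
  2 | 0--10,0-01-,00-1-,000-0
  3 | 0-01-,00-1-
  6 | --110,-011-,0--10,00-1-
  7 | -011-,00-1-
  10 | 0--10,0-01-
  11 | 0-01-  (sole → essential)
  12 | -11-0,-110-
  13 | -110-  (sole → essential)
  14 | --110,-11-0,0--10
  16 | -0000  (sole → essential)
  21 | 1-1-1  (sole → essential)
  22 | --110,-011-,1-11-
  23 | -011-,1-1-1,1-11-
  25 | 11-01  (sole → essential)
  28 | -11-0,-110-,111--
  29 | -110-,1-1-1,11-01,111--
  30 | --110,-11-0,1-11-,111--
  31 | 1-1-1,1-11-,111--
Essential prime implicants: -0000, -110-, 0-01-, 1-1-1, 11-01
Petrick residual → --110, -011-
Minimum SOP uses 7 PIs: cde' + b'c'd'e' + b'cd + bcd' + a'c'd + ace + abd'e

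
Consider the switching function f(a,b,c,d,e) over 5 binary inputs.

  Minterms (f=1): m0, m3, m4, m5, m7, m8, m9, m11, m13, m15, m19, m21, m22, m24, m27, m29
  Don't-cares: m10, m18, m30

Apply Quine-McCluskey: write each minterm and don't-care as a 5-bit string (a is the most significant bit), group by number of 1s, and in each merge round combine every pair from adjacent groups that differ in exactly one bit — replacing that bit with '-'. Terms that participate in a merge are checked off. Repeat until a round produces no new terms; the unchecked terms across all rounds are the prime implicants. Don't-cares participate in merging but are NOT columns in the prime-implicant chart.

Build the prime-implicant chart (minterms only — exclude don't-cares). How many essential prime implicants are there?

3

Round 0: 00000✓ 00011✓ 00100✓ 00101✓ 00111✓ 01000✓ 01001✓ 01010✓ 01011✓ 01101✓ 01111✓ 10010✓ 10011✓ 10101✓ 10110✓ 11000✓ 11011✓ 11101✓ 11110✓
Round 1: -0011✓ -0101✓ -1000 -1011✓ -1101✓ 0-000 0-011✓ 0-101✓ 0-111✓ 00-00 00-11✓ 001-1✓ 0010- 01-01✓ 01-11✓ 010-0✓ 010-1✓ 0100-✓ 0101-✓ 011-1✓ 1-011✓ 1-101✓ 1-110 10-10 1001-
Round 2: --011 --101 0--11 0-1-1 01--1 010--
PIs = {--011, --101, -1000, 0--11, 0-000, 0-1-1, 00-00, 0010-, 01--1, 010--, 1-110, 10-10, 1001-}
Coverage chart:
  m0: 0-000,00-00
  m3: --011,0--11
  m4: 00-00,0010-
  m5: --101,0-1-1,0010-
  m7: 0--11,0-1-1
  m8: -1000,0-000,010--
  m9: 01--1,010--
  m11: --011,0--11,01--1,010--
  m13: --101,0-1-1,01--1
  m15: 0--11,0-1-1,01--1
  m19: --011,1001-
  m21: --101 ←essential
  m22: 1-110,10-10
  m24: -1000 ←essential
  m27: --011 ←essential
  m29: --101 ←essential
Essential: --011, --101, -1000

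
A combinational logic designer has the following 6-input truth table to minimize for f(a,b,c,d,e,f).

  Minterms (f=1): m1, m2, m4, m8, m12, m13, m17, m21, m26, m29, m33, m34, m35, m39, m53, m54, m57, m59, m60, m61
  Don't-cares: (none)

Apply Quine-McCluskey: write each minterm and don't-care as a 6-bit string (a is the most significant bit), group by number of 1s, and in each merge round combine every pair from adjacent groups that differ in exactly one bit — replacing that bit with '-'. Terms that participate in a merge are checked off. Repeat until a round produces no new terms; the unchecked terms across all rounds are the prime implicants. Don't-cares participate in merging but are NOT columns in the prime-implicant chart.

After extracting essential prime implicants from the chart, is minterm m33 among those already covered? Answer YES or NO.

NO

[col 0] 000001*, 000010*, 000100*, 001000*, 001100*, 001101*, 010001*, 010101*, 011010, 011101*, 100001*, 100010*, 100011*, 100111*, 110101*, 110110, 111001*, 111011*, 111100*, 111101*
[col 1] -00001, -00010, -10101*, -11101*, 0-0001, 0-1101, 00-100, 001-00, 00110-, 01-101*, 010-01, 100-11, 1000-1, 10001-, 11-101*, 111-01, 1110-1, 11110-
[col 2] -1-101
Prime implicants: -00001, -00010, -1-101, 0-0001, 0-1101, 00-100, 001-00, 00110-, 010-01, 011010, 100-11, 1000-1, 10001-, 110110, 111-01, 1110-1, 11110-
PI chart (minterm → PIs covering it):
  1 | -00001,0-0001
  2 | -00010  (sole → essential)
  4 | 00-100  (sole → essential)
  8 | 001-00  (sole → essential)
  12 | 00-100,001-00,00110-
  13 | 0-1101,00110-
  17 | 0-0001,010-01
  21 | -1-101,010-01
  26 | 011010  (sole → essential)
  29 | -1-101,0-1101
  33 | -00001,1000-1
  34 | -00010,10001-
  35 | 100-11,1000-1,10001-
  39 | 100-11  (sole → essential)
  53 | -1-101  (sole → essential)
  54 | 110110  (sole → essential)
  57 | 111-01,1110-1
  59 | 1110-1  (sole → essential)
  60 | 11110-  (sole → essential)
  61 | -1-101,111-01,11110-
Essential prime implicants: -00010, -1-101, 00-100, 001-00, 011010, 100-11, 110110, 1110-1, 11110-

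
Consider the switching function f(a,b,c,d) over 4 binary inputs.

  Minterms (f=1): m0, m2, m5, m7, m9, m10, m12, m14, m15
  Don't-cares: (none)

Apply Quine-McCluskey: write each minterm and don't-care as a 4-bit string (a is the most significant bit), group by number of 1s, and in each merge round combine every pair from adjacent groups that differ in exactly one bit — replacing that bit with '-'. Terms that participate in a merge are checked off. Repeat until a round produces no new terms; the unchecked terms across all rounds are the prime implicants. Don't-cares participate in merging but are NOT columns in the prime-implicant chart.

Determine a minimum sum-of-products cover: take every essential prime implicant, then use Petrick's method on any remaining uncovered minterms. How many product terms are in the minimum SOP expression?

size-2^0 implicants → 0000(✓)  0010(✓)  0101(✓)  0111(✓)  1001  1010(✓)  1100(✓)  1110(✓)  1111(✓)
size-2^1 implicants → -010  -111  00-0  01-1  1-10  11-0  111-
Unchecked terms (primes): -010, -111, 00-0, 01-1, 1-10, 1001, 11-0, 111-
Minterm coverage:
  m0 ⊆ 00-0 [E]
  m2 ⊆ -010,00-0
  m5 ⊆ 01-1 [E]
  m7 ⊆ -111,01-1
  m9 ⊆ 1001 [E]
  m10 ⊆ -010,1-10
  m12 ⊆ 11-0 [E]
  m14 ⊆ 1-10,11-0,111-
  m15 ⊆ -111,111-
E = {00-0, 01-1, 1001, 11-0}
Petrick residual → -010, -111
Cover = b'cd' + bcd + a'b'd' + a'bd + ab'c'd + abd'  |cover|=6

6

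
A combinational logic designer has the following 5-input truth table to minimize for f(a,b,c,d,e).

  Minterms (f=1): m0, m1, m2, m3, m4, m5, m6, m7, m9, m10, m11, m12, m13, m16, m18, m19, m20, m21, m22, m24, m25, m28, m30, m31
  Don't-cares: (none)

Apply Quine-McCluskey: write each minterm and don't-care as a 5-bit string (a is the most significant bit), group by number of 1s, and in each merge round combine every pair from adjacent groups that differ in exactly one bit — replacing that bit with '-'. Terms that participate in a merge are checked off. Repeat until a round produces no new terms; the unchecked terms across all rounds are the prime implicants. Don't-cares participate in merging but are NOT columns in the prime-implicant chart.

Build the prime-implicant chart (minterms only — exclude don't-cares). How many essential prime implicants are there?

Round 0: 00000✓ 00001✓ 00010✓ 00011✓ 00100✓ 00101✓ 00110✓ 00111✓ 01001✓ 01010✓ 01011✓ 01100✓ 01101✓ 10000✓ 10010✓ 10011✓ 10100✓ 10101✓ 10110✓ 11000✓ 11001✓ 11100✓ 11110✓ 11111✓
Round 1: -0000✓ -0010✓ -0011✓ -0100✓ -0101✓ -0110✓ -1001 -1100✓ 0-001✓ 0-010✓ 0-011✓ 0-100✓ 0-101✓ 00-00✓ 00-01✓ 00-10✓ 00-11✓ 000-0✓ 000-1✓ 0000-✓ 0001-✓ 001-0✓ 001-1✓ 0010-✓ 0011-✓ 01-01✓ 010-1✓ 0101-✓ 0110-✓ 1-000✓ 1-100✓ 1-110✓ 10-00✓ 10-10✓ 100-0✓ 1001-✓ 101-0✓ 1010-✓ 11-00✓ 1100- 111-0✓ 1111-
Round 2: --100 -0-00✓ -0-10✓ -00-0✓ -001- -01-0✓ -010- 0--01 0-0-1 0-01- 0-10- 00--0✓ 00--1✓ 00-0-✓ 00-1-✓ 000--✓ 001--✓ 1--00 1-1-0 10--0✓
Round 3: -0--0 00---
PIs = {--100, -0--0, -001-, -010-, -1001, 0--01, 0-0-1, 0-01-, 0-10-, 00---, 1--00, 1-1-0, 1100-, 1111-}
Coverage chart:
  m0: -0--0,00---
  m1: 0--01,0-0-1,00---
  m2: -0--0,-001-,0-01-,00---
  m3: -001-,0-0-1,0-01-,00---
  m4: --100,-0--0,-010-,0-10-,00---
  m5: -010-,0--01,0-10-,00---
  m6: -0--0,00---
  m7: 00--- ←essential
  m9: -1001,0--01,0-0-1
  m10: 0-01- ←essential
  m11: 0-0-1,0-01-
  m12: --100,0-10-
  m13: 0--01,0-10-
  m16: -0--0,1--00
  m18: -0--0,-001-
  m19: -001- ←essential
  m20: --100,-0--0,-010-,1--00,1-1-0
  m21: -010- ←essential
  m22: -0--0,1-1-0
  m24: 1--00,1100-
  m25: -1001,1100-
  m28: --100,1--00,1-1-0
  m30: 1-1-0,1111-
  m31: 1111- ←essential
Essential: -001-, -010-, 0-01-, 00---, 1111-

5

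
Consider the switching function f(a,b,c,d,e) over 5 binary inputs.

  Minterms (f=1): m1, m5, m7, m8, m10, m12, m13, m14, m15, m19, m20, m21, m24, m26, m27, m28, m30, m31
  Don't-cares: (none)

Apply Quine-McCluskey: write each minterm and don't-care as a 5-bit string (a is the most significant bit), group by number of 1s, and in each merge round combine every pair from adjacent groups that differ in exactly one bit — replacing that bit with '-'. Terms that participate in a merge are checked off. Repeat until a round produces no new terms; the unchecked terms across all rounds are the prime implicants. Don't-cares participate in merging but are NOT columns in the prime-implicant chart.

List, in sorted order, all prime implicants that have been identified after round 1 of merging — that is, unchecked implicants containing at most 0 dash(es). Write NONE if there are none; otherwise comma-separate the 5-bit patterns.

Round 0: 00001✓ 00101✓ 00111✓ 01000✓ 01010✓ 01100✓ 01101✓ 01110✓ 01111✓ 10011✓ 10100✓ 10101✓ 11000✓ 11010✓ 11011✓ 11100✓ 11110✓ 11111✓
Round 1: -0101 -1000✓ -1010✓ -1100✓ -1110✓ -1111✓ 0-101✓ 0-111✓ 00-01 001-1✓ 01-00✓ 01-10✓ 010-0✓ 011-0✓ 011-1✓ 0110-✓ 0111-✓ 1-011 1-100 1010- 11-00✓ 11-10✓ 11-11✓ 110-0✓ 1101-✓ 111-0✓ 1111-✓
Round 2: -1-00✓ -1-10✓ -10-0✓ -11-0✓ -111- 0-1-1 01--0✓ 011-- 11--0✓ 11-1-
Round 3: -1--0
PIs = {-0101, -1--0, -111-, 0-1-1, 00-01, 011--, 1-011, 1-100, 1010-, 11-1-}

NONE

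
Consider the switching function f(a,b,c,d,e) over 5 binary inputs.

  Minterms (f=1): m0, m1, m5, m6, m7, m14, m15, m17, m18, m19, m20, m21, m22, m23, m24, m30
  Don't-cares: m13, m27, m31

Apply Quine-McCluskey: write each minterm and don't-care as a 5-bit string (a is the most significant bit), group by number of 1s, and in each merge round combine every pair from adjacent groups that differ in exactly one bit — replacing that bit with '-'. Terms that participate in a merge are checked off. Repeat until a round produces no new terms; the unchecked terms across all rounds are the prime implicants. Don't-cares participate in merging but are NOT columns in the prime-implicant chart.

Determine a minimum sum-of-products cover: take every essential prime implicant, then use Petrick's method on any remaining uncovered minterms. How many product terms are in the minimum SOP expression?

size-2^0 implicants → 00000(✓)  00001(✓)  00101(✓)  00110(✓)  00111(✓)  01101(✓)  01110(✓)  01111(✓)  10001(✓)  10010(✓)  10011(✓)  10100(✓)  10101(✓)  10110(✓)  10111(✓)  11000  11011(✓)  11110(✓)  11111(✓)
size-2^1 implicants → -0001(✓)  -0101(✓)  -0110(✓)  -0111(✓)  -1110(✓)  -1111(✓)  0-101(✓)  0-110(✓)  0-111(✓)  00-01(✓)  0000-  001-1(✓)  0011-(✓)  011-1(✓)  0111-(✓)  1-011(✓)  1-110(✓)  1-111(✓)  10-01(✓)  10-10(✓)  10-11(✓)  100-1(✓)  1001-(✓)  101-0(✓)  101-1(✓)  1010-(✓)  1011-(✓)  11-11(✓)  1111-(✓)
size-2^2 implicants → --110(✓)  --111(✓)  -0-01  -01-1  -011-(✓)  -111-(✓)  0-1-1  0-11-(✓)  1--11  1-11-(✓)  10--1  10-1-  101--
size-2^3 implicants → --11-
Unchecked terms (primes): --11-, -0-01, -01-1, 0-1-1, 0000-, 1--11, 10--1, 10-1-, 101--, 11000
Minterm coverage:
  m0 ⊆ 0000- [E]
  m1 ⊆ -0-01,0000-
  m5 ⊆ -0-01,-01-1,0-1-1
  m6 ⊆ --11- [E]
  m7 ⊆ --11-,-01-1,0-1-1
  m14 ⊆ --11- [E]
  m15 ⊆ --11-,0-1-1
  m17 ⊆ -0-01,10--1
  m18 ⊆ 10-1- [E]
  m19 ⊆ 1--11,10--1,10-1-
  m20 ⊆ 101-- [E]
  m21 ⊆ -0-01,-01-1,10--1,101--
  m22 ⊆ --11-,10-1-,101--
  m23 ⊆ --11-,-01-1,1--11,10--1,10-1-,101--
  m24 ⊆ 11000 [E]
  m30 ⊆ --11- [E]
E = {--11-, 0000-, 10-1-, 101--, 11000}
Petrick residual → -0-01
Cover = cd + b'd'e + a'b'c'd' + ab'd + ab'c + abc'd'e'  |cover|=6

6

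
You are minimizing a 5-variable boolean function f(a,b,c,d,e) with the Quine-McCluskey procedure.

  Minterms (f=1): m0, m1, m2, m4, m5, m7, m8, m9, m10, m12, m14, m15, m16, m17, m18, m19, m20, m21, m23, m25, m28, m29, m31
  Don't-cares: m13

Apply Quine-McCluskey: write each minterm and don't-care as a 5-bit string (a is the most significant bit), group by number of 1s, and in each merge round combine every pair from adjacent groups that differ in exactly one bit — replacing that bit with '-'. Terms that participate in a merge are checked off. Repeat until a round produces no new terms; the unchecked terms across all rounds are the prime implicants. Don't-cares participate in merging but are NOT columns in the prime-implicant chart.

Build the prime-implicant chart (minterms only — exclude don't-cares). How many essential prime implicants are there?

size-2^0 implicants → 00000(✓)  00001(✓)  00010(✓)  00100(✓)  00101(✓)  00111(✓)  01000(✓)  01001(✓)  01010(✓)  01100(✓)  01101(✓)  01110(✓)  01111(✓)  10000(✓)  10001(✓)  10010(✓)  10011(✓)  10100(✓)  10101(✓)  10111(✓)  11001(✓)  11100(✓)  11101(✓)  11111(✓)
size-2^1 implicants → -0000(✓)  -0001(✓)  -0010(✓)  -0100(✓)  -0101(✓)  -0111(✓)  -1001(✓)  -1100(✓)  -1101(✓)  -1111(✓)  0-000(✓)  0-001(✓)  0-010(✓)  0-100(✓)  0-101(✓)  0-111(✓)  00-00(✓)  00-01(✓)  000-0(✓)  0000-(✓)  001-1(✓)  0010-(✓)  01-00(✓)  01-01(✓)  01-10(✓)  010-0(✓)  0100-(✓)  011-0(✓)  011-1(✓)  0110-(✓)  0111-(✓)  1-001(✓)  1-100(✓)  1-101(✓)  1-111(✓)  10-00(✓)  10-01(✓)  10-11(✓)  100-0(✓)  100-1(✓)  1000-(✓)  1001-(✓)  101-1(✓)  1010-(✓)  11-01(✓)  111-1(✓)  1110-(✓)
size-2^2 implicants → --001(✓)  --100(✓)  --101(✓)  --111(✓)  -0-00(✓)  -0-01(✓)  -00-0  -000-(✓)  -01-1(✓)  -010-(✓)  -1-01(✓)  -11-1(✓)  -110-(✓)  0--00(✓)  0--01(✓)  0-0-0  0-00-(✓)  0-1-1(✓)  0-10-(✓)  00-0-(✓)  01--0  01-0-(✓)  011--  1--01(✓)  1-1-1(✓)  1-10-(✓)  10--1  10-0-(✓)  100--
size-2^3 implicants → ---01  --1-1  --10-  -0-0-  0--0-
Unchecked terms (primes): ---01, --1-1, --10-, -0-0-, -00-0, 0--0-, 0-0-0, 01--0, 011--, 10--1, 100--
Minterm coverage:
  m0 ⊆ -0-0-,-00-0,0--0-,0-0-0
  m1 ⊆ ---01,-0-0-,0--0-
  m2 ⊆ -00-0,0-0-0
  m4 ⊆ --10-,-0-0-,0--0-
  m5 ⊆ ---01,--1-1,--10-,-0-0-,0--0-
  m7 ⊆ --1-1 [E]
  m8 ⊆ 0--0-,0-0-0,01--0
  m9 ⊆ ---01,0--0-
  m10 ⊆ 0-0-0,01--0
  m12 ⊆ --10-,0--0-,01--0,011--
  m14 ⊆ 01--0,011--
  m15 ⊆ --1-1,011--
  m16 ⊆ -0-0-,-00-0,100--
  m17 ⊆ ---01,-0-0-,10--1,100--
  m18 ⊆ -00-0,100--
  m19 ⊆ 10--1,100--
  m20 ⊆ --10-,-0-0-
  m21 ⊆ ---01,--1-1,--10-,-0-0-,10--1
  m23 ⊆ --1-1,10--1
  m25 ⊆ ---01 [E]
  m28 ⊆ --10- [E]
  m29 ⊆ ---01,--1-1,--10-
  m31 ⊆ --1-1 [E]
E = {---01, --1-1, --10-}

3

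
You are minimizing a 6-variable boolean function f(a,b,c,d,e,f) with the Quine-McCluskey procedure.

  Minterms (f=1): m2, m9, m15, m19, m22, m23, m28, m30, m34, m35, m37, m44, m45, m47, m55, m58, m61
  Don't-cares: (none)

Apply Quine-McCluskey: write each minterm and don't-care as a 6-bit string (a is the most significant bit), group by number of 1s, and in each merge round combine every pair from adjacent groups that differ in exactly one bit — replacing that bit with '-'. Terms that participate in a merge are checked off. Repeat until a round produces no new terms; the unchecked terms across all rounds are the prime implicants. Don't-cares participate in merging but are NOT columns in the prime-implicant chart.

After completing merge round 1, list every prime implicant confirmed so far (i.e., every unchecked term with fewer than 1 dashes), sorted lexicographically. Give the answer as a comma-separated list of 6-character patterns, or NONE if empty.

001001, 111010

Round 0: 000010✓ 001001 001111✓ 010011✓ 010110✓ 010111✓ 011100✓ 011110✓ 100010✓ 100011✓ 100101✓ 101100✓ 101101✓ 101111✓ 110111✓ 111010 111101✓
Round 1: -00010 -01111 -10111 01-110 010-11 01011- 0111-0 1-1101 10-101 10001- 1011-1 10110-
PIs = {-00010, -01111, -10111, 001001, 01-110, 010-11, 01011-, 0111-0, 1-1101, 10-101, 10001-, 1011-1, 10110-, 111010}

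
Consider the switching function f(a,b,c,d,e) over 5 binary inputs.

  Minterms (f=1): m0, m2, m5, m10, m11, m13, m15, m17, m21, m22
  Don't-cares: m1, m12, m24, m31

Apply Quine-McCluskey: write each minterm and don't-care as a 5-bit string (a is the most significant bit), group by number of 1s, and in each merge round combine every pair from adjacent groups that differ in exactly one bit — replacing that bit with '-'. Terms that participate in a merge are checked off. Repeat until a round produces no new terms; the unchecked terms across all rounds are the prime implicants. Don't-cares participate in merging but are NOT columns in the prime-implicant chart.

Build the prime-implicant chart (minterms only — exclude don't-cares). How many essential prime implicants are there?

[col 0] 00000*, 00001*, 00010*, 00101*, 01010*, 01011*, 01100*, 01101*, 01111*, 10001*, 10101*, 10110, 11000, 11111*
[col 1] -0001*, -0101*, -1111, 0-010, 0-101, 00-01*, 000-0, 0000-, 01-11, 0101-, 011-1, 0110-, 10-01*
[col 2] -0-01
Prime implicants: -0-01, -1111, 0-010, 0-101, 000-0, 0000-, 01-11, 0101-, 011-1, 0110-, 10110, 11000
PI chart (minterm → PIs covering it):
  0 | 000-0,0000-
  2 | 0-010,000-0
  5 | -0-01,0-101
  10 | 0-010,0101-
  11 | 01-11,0101-
  13 | 0-101,011-1,0110-
  15 | -1111,01-11,011-1
  17 | -0-01  (sole → essential)
  21 | -0-01  (sole → essential)
  22 | 10110  (sole → essential)
Essential prime implicants: -0-01, 10110

2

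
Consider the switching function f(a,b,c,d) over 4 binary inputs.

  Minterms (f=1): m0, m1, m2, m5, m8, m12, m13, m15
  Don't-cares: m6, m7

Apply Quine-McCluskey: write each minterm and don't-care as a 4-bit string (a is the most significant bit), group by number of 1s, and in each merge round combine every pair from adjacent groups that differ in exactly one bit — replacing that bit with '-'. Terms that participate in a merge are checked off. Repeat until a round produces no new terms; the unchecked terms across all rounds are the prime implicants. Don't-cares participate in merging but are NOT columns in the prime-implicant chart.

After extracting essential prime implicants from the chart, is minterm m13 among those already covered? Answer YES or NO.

YES

size-2^0 implicants → 0000(✓)  0001(✓)  0010(✓)  0101(✓)  0110(✓)  0111(✓)  1000(✓)  1100(✓)  1101(✓)  1111(✓)
size-2^1 implicants → -000  -101(✓)  -111(✓)  0-01  0-10  00-0  000-  01-1(✓)  011-  1-00  11-1(✓)  110-
size-2^2 implicants → -1-1
Unchecked terms (primes): -000, -1-1, 0-01, 0-10, 00-0, 000-, 011-, 1-00, 110-
Minterm coverage:
  m0 ⊆ -000,00-0,000-
  m1 ⊆ 0-01,000-
  m2 ⊆ 0-10,00-0
  m5 ⊆ -1-1,0-01
  m8 ⊆ -000,1-00
  m12 ⊆ 1-00,110-
  m13 ⊆ -1-1,110-
  m15 ⊆ -1-1 [E]
E = {-1-1}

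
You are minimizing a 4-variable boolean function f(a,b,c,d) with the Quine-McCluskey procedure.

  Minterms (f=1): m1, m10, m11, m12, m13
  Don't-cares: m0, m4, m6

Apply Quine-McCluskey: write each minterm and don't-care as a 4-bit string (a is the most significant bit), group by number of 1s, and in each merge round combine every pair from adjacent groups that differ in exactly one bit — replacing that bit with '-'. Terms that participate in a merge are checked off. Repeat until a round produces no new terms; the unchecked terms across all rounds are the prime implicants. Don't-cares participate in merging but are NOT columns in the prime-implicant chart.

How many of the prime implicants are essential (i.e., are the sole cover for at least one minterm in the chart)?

size-2^0 implicants → 0000(✓)  0001(✓)  0100(✓)  0110(✓)  1010(✓)  1011(✓)  1100(✓)  1101(✓)
size-2^1 implicants → -100  0-00  000-  01-0  101-  110-
Unchecked terms (primes): -100, 0-00, 000-, 01-0, 101-, 110-
Minterm coverage:
  m1 ⊆ 000- [E]
  m10 ⊆ 101- [E]
  m11 ⊆ 101- [E]
  m12 ⊆ -100,110-
  m13 ⊆ 110- [E]
E = {000-, 101-, 110-}

3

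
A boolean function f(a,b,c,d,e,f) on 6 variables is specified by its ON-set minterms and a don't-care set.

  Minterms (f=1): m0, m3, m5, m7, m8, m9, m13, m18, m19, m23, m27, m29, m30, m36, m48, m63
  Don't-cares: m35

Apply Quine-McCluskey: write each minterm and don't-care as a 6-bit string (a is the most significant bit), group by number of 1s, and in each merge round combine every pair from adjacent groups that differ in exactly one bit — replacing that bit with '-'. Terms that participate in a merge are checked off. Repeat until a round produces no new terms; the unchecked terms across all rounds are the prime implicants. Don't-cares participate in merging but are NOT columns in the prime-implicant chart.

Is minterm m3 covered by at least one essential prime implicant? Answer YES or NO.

size-2^0 implicants → 000000(✓)  000011(✓)  000101(✓)  000111(✓)  001000(✓)  001001(✓)  001101(✓)  010010(✓)  010011(✓)  010111(✓)  011011(✓)  011101(✓)  011110  100011(✓)  100100  110000  111111
size-2^1 implicants → -00011  0-0011(✓)  0-0111(✓)  0-1101  00-000  00-101  000-11(✓)  0001-1  001-01  00100-  01-011  010-11(✓)  01001-
size-2^2 implicants → 0-0-11
Unchecked terms (primes): -00011, 0-0-11, 0-1101, 00-000, 00-101, 0001-1, 001-01, 00100-, 01-011, 01001-, 011110, 100100, 110000, 111111
Minterm coverage:
  m0 ⊆ 00-000 [E]
  m3 ⊆ -00011,0-0-11
  m5 ⊆ 00-101,0001-1
  m7 ⊆ 0-0-11,0001-1
  m8 ⊆ 00-000,00100-
  m9 ⊆ 001-01,00100-
  m13 ⊆ 0-1101,00-101,001-01
  m18 ⊆ 01001- [E]
  m19 ⊆ 0-0-11,01-011,01001-
  m23 ⊆ 0-0-11 [E]
  m27 ⊆ 01-011 [E]
  m29 ⊆ 0-1101 [E]
  m30 ⊆ 011110 [E]
  m36 ⊆ 100100 [E]
  m48 ⊆ 110000 [E]
  m63 ⊆ 111111 [E]
E = {0-0-11, 0-1101, 00-000, 01-011, 01001-, 011110, 100100, 110000, 111111}

YES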